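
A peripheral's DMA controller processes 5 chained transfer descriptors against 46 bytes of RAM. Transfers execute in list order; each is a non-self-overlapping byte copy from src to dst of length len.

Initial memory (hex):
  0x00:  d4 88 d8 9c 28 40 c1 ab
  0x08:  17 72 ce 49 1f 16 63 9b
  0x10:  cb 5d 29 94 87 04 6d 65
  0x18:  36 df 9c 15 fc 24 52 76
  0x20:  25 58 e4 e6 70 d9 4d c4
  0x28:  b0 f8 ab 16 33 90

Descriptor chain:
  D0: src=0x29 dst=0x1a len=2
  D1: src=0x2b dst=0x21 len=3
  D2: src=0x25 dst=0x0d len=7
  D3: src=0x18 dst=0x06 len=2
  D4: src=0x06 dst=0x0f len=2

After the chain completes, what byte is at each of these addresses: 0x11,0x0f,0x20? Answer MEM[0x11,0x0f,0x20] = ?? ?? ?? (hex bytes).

D0: mem[0x1a..0x1b] <- [f8 ab]
D1: mem[0x21..0x23] <- [16 33 90]
D2: mem[0x0d..0x13] <- [d9 4d c4 b0 f8 ab 16]
D3: mem[0x06..0x07] <- [36 df]
D4: mem[0x0f..0x10] <- [36 df]
query mem[0x11]=0xf8, mem[0x0f]=0x36, mem[0x20]=0x25

MEM[0x11,0x0f,0x20] = f8 36 25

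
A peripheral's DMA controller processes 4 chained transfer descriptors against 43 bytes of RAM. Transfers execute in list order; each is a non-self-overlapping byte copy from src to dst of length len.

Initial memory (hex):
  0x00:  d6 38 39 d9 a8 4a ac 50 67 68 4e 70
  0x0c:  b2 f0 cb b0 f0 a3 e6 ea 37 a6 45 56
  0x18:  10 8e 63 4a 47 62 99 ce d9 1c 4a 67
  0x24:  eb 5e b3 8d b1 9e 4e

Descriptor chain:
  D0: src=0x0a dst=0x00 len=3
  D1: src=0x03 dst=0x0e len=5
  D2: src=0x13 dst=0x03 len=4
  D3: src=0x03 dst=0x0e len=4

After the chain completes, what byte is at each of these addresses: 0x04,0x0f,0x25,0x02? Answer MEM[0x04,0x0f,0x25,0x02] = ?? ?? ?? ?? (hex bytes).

D0: mem[0x00..0x02] <- [4e 70 b2]
D1: mem[0x0e..0x12] <- [d9 a8 4a ac 50]
D2: mem[0x03..0x06] <- [ea 37 a6 45]
D3: mem[0x0e..0x11] <- [ea 37 a6 45]
query mem[0x04]=0x37, mem[0x0f]=0x37, mem[0x25]=0x5e, mem[0x02]=0xb2

MEM[0x04,0x0f,0x25,0x02] = 37 37 5e b2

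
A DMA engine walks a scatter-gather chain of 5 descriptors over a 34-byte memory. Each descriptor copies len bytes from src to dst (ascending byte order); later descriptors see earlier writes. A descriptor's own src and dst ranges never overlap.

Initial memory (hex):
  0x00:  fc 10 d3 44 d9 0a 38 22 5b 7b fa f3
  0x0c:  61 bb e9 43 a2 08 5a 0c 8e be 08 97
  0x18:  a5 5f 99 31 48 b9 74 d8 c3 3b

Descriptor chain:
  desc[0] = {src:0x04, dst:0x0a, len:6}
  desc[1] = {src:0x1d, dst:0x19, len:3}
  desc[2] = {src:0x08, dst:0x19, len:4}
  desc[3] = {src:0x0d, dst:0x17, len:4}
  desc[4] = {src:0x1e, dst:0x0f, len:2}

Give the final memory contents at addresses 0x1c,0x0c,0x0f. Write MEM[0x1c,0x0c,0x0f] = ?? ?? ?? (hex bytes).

MEM[0x1c,0x0c,0x0f] = 0a 38 74

  after D0: wrote 6B at 0x0a = d90a38225b7b
  after D1: wrote 3B at 0x19 = b974d8
  after D2: wrote 4B at 0x19 = 5b7bd90a
  after D3: wrote 4B at 0x17 = 225b7ba2
  after D4: wrote 2B at 0x0f = 74d8
query mem[0x1c]=0x0a, mem[0x0c]=0x38, mem[0x0f]=0x74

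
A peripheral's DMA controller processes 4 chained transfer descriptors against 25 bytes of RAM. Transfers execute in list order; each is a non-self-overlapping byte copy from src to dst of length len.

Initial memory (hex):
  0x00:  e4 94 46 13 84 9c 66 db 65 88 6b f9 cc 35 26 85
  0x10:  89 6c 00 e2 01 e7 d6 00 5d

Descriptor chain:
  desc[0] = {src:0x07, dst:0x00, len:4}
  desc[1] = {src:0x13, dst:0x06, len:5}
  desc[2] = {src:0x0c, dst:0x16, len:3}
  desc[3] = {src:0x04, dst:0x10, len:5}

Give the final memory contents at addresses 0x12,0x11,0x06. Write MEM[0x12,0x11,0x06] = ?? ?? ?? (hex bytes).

#0 dst[0x00+4] := {0xdb,0x65,0x88,0x6b}
#1 dst[0x06+5] := {0xe2,0x01,0xe7,0xd6,0x00}
#2 dst[0x16+3] := {0xcc,0x35,0x26}
#3 dst[0x10+5] := {0x84,0x9c,0xe2,0x01,0xe7}
query mem[0x12]=0xe2, mem[0x11]=0x9c, mem[0x06]=0xe2

MEM[0x12,0x11,0x06] = e2 9c e2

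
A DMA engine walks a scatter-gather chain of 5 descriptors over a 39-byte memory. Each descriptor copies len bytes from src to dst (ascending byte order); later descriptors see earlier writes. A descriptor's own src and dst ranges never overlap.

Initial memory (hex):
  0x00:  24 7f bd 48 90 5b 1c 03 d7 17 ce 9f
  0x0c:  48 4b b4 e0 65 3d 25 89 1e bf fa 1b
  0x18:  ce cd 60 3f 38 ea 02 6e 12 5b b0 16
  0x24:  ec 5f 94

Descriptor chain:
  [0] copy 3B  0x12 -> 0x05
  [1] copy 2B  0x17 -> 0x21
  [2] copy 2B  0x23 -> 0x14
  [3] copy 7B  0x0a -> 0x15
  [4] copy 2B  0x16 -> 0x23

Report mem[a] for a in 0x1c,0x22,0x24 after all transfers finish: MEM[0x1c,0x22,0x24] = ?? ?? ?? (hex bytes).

#0 dst[0x05+3] := {0x25,0x89,0x1e}
#1 dst[0x21+2] := {0x1b,0xce}
#2 dst[0x14+2] := {0x16,0xec}
#3 dst[0x15+7] := {0xce,0x9f,0x48,0x4b,0xb4,0xe0,0x65}
#4 dst[0x23+2] := {0x9f,0x48}
query mem[0x1c]=0x38, mem[0x22]=0xce, mem[0x24]=0x48

MEM[0x1c,0x22,0x24] = 38 ce 48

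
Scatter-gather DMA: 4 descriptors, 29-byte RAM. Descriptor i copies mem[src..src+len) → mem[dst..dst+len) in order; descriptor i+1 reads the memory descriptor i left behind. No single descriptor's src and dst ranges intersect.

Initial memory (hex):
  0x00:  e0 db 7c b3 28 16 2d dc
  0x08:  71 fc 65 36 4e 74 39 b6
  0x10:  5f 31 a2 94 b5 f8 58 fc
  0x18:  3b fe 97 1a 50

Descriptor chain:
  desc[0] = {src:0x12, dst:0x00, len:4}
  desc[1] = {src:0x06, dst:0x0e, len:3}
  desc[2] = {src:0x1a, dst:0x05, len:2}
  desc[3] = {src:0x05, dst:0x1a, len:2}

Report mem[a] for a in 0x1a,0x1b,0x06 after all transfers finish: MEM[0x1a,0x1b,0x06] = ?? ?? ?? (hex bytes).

MEM[0x1a,0x1b,0x06] = 97 1a 1a

  after D0: wrote 4B at 0x00 = a294b5f8
  after D1: wrote 3B at 0x0e = 2ddc71
  after D2: wrote 2B at 0x05 = 971a
  after D3: wrote 2B at 0x1a = 971a
query mem[0x1a]=0x97, mem[0x1b]=0x1a, mem[0x06]=0x1a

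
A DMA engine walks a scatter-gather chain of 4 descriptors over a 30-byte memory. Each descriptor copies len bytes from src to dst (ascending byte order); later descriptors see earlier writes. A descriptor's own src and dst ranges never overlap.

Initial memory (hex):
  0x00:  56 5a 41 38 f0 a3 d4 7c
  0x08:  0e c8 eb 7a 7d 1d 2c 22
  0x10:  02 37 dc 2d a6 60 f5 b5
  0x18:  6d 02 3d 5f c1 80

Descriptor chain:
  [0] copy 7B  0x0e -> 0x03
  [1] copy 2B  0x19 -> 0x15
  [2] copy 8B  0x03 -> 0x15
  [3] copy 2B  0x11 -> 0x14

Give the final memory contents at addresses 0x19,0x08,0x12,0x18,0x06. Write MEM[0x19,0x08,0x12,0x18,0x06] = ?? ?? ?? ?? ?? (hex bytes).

  after D0: wrote 7B at 0x03 = 2c220237dc2da6
  after D1: wrote 2B at 0x15 = 023d
  after D2: wrote 8B at 0x15 = 2c220237dc2da6eb
  after D3: wrote 2B at 0x14 = 37dc
query mem[0x19]=0xdc, mem[0x08]=0x2d, mem[0x12]=0xdc, mem[0x18]=0x37, mem[0x06]=0x37

MEM[0x19,0x08,0x12,0x18,0x06] = dc 2d dc 37 37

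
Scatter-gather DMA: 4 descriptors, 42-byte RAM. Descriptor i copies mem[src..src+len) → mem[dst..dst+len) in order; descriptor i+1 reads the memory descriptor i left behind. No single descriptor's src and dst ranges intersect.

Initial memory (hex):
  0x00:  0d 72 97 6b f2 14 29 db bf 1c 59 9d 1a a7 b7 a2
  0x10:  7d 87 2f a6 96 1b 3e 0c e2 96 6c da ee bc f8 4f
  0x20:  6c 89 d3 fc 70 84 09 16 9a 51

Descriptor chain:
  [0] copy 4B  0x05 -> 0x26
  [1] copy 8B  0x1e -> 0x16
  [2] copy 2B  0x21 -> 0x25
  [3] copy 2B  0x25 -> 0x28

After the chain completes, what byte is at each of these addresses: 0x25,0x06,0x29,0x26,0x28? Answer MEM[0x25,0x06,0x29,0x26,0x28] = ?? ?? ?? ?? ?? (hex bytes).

[0] 0x05->0x26 len=4 : 14 29 db bf
[1] 0x1e->0x16 len=8 : f8 4f 6c 89 d3 fc 70 84
[2] 0x21->0x25 len=2 : 89 d3
[3] 0x25->0x28 len=2 : 89 d3
query mem[0x25]=0x89, mem[0x06]=0x29, mem[0x29]=0xd3, mem[0x26]=0xd3, mem[0x28]=0x89

MEM[0x25,0x06,0x29,0x26,0x28] = 89 29 d3 d3 89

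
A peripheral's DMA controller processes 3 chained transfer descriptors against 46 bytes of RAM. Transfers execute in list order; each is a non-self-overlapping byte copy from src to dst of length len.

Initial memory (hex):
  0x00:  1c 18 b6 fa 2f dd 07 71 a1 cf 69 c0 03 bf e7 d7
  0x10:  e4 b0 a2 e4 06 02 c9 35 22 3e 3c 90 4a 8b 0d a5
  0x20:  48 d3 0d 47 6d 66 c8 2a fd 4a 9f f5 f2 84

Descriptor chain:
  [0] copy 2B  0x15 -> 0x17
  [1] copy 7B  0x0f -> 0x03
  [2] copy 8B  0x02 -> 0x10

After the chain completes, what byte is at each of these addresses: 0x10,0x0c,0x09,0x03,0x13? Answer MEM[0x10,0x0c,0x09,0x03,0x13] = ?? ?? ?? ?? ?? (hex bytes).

MEM[0x10,0x0c,0x09,0x03,0x13] = b6 03 02 d7 b0

#0 dst[0x17+2] := {0x02,0xc9}
#1 dst[0x03+7] := {0xd7,0xe4,0xb0,0xa2,0xe4,0x06,0x02}
#2 dst[0x10+8] := {0xb6,0xd7,0xe4,0xb0,0xa2,0xe4,0x06,0x02}
query mem[0x10]=0xb6, mem[0x0c]=0x03, mem[0x09]=0x02, mem[0x03]=0xd7, mem[0x13]=0xb0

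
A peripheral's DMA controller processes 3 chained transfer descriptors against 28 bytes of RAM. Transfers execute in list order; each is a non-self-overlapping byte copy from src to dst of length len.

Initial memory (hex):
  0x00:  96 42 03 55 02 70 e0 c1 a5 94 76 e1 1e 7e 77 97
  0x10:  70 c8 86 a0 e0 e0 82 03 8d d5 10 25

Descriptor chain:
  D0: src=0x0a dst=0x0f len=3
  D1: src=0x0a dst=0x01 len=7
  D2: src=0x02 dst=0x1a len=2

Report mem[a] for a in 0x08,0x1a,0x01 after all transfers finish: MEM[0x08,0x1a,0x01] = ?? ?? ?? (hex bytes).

#0 dst[0x0f+3] := {0x76,0xe1,0x1e}
#1 dst[0x01+7] := {0x76,0xe1,0x1e,0x7e,0x77,0x76,0xe1}
#2 dst[0x1a+2] := {0xe1,0x1e}
query mem[0x08]=0xa5, mem[0x1a]=0xe1, mem[0x01]=0x76

MEM[0x08,0x1a,0x01] = a5 e1 76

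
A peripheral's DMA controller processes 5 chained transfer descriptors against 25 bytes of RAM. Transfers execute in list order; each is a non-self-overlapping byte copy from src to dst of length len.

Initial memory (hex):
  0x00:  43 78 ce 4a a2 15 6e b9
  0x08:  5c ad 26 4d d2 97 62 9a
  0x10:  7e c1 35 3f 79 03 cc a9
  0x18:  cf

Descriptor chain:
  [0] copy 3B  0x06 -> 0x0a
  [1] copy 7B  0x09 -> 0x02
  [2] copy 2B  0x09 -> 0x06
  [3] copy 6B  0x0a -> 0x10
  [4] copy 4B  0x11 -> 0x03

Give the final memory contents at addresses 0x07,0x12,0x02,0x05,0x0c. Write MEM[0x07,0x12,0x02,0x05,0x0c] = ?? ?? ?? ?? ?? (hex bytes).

MEM[0x07,0x12,0x02,0x05,0x0c] = 6e 5c ad 97 5c

  after D0: wrote 3B at 0x0a = 6eb95c
  after D1: wrote 7B at 0x02 = ad6eb95c97629a
  after D2: wrote 2B at 0x06 = ad6e
  after D3: wrote 6B at 0x10 = 6eb95c97629a
  after D4: wrote 4B at 0x03 = b95c9762
query mem[0x07]=0x6e, mem[0x12]=0x5c, mem[0x02]=0xad, mem[0x05]=0x97, mem[0x0c]=0x5c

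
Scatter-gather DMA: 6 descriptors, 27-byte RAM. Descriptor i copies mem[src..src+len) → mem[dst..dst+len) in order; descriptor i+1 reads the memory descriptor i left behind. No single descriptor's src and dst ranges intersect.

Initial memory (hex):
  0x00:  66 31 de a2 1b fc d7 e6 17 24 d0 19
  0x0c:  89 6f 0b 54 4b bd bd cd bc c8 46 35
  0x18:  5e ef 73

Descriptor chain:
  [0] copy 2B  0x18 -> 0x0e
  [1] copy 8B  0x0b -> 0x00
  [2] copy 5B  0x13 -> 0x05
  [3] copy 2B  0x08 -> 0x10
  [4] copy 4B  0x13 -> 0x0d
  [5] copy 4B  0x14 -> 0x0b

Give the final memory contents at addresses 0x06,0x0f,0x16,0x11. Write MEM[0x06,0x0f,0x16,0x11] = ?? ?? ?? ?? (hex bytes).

MEM[0x06,0x0f,0x16,0x11] = bc c8 46 35

  after D0: wrote 2B at 0x0e = 5eef
  after D1: wrote 8B at 0x00 = 19896f5eef4bbdbd
  after D2: wrote 5B at 0x05 = cdbcc84635
  after D3: wrote 2B at 0x10 = 4635
  after D4: wrote 4B at 0x0d = cdbcc846
  after D5: wrote 4B at 0x0b = bcc84635
query mem[0x06]=0xbc, mem[0x0f]=0xc8, mem[0x16]=0x46, mem[0x11]=0x35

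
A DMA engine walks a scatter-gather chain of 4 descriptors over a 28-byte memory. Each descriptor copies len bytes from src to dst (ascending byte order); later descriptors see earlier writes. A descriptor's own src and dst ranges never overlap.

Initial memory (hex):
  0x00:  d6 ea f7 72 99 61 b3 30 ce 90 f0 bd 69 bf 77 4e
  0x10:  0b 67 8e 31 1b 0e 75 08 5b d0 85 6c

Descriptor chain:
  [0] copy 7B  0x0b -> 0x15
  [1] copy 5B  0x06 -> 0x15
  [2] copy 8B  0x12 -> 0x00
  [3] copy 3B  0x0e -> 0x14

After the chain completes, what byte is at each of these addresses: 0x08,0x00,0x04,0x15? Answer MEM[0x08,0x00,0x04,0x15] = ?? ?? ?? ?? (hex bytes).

MEM[0x08,0x00,0x04,0x15] = ce 8e 30 4e

#0 dst[0x15+7] := {0xbd,0x69,0xbf,0x77,0x4e,0x0b,0x67}
#1 dst[0x15+5] := {0xb3,0x30,0xce,0x90,0xf0}
#2 dst[0x00+8] := {0x8e,0x31,0x1b,0xb3,0x30,0xce,0x90,0xf0}
#3 dst[0x14+3] := {0x77,0x4e,0x0b}
query mem[0x08]=0xce, mem[0x00]=0x8e, mem[0x04]=0x30, mem[0x15]=0x4e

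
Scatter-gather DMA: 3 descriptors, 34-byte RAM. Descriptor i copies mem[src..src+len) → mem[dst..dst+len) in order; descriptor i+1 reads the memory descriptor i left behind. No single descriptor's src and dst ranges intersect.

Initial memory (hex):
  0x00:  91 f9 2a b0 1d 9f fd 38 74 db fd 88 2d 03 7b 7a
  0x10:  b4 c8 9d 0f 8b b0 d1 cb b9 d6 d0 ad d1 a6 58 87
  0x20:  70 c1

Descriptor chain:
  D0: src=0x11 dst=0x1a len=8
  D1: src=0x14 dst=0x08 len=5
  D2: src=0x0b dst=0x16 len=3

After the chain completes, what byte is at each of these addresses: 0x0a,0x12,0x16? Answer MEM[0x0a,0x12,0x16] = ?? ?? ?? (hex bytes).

  after D0: wrote 8B at 0x1a = c89d0f8bb0d1cbb9
  after D1: wrote 5B at 0x08 = 8bb0d1cbb9
  after D2: wrote 3B at 0x16 = cbb903
query mem[0x0a]=0xd1, mem[0x12]=0x9d, mem[0x16]=0xcb

MEM[0x0a,0x12,0x16] = d1 9d cb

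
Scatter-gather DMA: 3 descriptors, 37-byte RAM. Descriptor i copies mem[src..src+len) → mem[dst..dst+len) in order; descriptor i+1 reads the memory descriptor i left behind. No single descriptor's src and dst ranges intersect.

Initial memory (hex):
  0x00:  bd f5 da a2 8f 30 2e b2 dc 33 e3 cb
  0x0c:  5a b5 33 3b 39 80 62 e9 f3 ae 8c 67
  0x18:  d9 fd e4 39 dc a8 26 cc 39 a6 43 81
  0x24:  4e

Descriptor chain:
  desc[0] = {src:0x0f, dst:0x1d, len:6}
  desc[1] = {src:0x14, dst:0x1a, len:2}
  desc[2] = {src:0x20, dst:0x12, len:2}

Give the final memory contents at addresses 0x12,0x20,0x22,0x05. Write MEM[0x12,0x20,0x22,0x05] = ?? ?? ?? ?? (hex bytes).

MEM[0x12,0x20,0x22,0x05] = 62 62 f3 30

D0: mem[0x1d..0x22] <- [3b 39 80 62 e9 f3]
D1: mem[0x1a..0x1b] <- [f3 ae]
D2: mem[0x12..0x13] <- [62 e9]
query mem[0x12]=0x62, mem[0x20]=0x62, mem[0x22]=0xf3, mem[0x05]=0x30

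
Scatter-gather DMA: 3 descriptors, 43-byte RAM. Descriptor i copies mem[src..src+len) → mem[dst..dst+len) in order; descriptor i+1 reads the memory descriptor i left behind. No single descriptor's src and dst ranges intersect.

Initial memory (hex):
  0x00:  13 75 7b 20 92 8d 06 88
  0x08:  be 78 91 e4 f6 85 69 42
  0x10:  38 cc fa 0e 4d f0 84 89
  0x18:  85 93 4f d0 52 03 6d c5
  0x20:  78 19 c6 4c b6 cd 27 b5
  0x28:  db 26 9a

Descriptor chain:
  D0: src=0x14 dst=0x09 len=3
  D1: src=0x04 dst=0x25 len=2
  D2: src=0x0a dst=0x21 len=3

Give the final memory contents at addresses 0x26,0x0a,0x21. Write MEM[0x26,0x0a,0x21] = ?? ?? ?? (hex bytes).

D0: mem[0x09..0x0b] <- [4d f0 84]
D1: mem[0x25..0x26] <- [92 8d]
D2: mem[0x21..0x23] <- [f0 84 f6]
query mem[0x26]=0x8d, mem[0x0a]=0xf0, mem[0x21]=0xf0

MEM[0x26,0x0a,0x21] = 8d f0 f0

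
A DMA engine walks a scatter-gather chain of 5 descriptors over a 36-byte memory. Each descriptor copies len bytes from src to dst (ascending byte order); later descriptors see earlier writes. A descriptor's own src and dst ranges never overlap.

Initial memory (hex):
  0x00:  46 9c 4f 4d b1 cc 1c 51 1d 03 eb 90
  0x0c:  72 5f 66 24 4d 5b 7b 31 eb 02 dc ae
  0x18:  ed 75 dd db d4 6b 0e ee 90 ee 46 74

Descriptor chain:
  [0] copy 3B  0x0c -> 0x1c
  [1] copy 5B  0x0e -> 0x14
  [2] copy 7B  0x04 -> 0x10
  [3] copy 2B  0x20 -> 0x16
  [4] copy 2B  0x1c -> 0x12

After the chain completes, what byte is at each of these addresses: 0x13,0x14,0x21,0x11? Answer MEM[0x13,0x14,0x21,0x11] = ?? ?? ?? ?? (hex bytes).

#0 dst[0x1c+3] := {0x72,0x5f,0x66}
#1 dst[0x14+5] := {0x66,0x24,0x4d,0x5b,0x7b}
#2 dst[0x10+7] := {0xb1,0xcc,0x1c,0x51,0x1d,0x03,0xeb}
#3 dst[0x16+2] := {0x90,0xee}
#4 dst[0x12+2] := {0x72,0x5f}
query mem[0x13]=0x5f, mem[0x14]=0x1d, mem[0x21]=0xee, mem[0x11]=0xcc

MEM[0x13,0x14,0x21,0x11] = 5f 1d ee cc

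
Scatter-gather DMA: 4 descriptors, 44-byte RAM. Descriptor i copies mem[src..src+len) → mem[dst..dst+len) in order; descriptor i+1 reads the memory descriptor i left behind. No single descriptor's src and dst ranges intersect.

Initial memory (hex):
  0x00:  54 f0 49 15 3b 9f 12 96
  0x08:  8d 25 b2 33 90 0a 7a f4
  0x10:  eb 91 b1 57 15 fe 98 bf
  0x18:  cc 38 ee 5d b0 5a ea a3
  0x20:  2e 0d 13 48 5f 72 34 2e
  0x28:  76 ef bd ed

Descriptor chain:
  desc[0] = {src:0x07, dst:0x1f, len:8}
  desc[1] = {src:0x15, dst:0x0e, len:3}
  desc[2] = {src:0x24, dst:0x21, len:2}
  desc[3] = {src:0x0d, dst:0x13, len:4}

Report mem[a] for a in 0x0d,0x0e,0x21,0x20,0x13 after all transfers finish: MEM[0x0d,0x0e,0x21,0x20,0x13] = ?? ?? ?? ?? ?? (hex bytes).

MEM[0x0d,0x0e,0x21,0x20,0x13] = 0a fe 90 8d 0a

[0] 0x07->0x1f len=8 : 96 8d 25 b2 33 90 0a 7a
[1] 0x15->0x0e len=3 : fe 98 bf
[2] 0x24->0x21 len=2 : 90 0a
[3] 0x0d->0x13 len=4 : 0a fe 98 bf
query mem[0x0d]=0x0a, mem[0x0e]=0xfe, mem[0x21]=0x90, mem[0x20]=0x8d, mem[0x13]=0x0a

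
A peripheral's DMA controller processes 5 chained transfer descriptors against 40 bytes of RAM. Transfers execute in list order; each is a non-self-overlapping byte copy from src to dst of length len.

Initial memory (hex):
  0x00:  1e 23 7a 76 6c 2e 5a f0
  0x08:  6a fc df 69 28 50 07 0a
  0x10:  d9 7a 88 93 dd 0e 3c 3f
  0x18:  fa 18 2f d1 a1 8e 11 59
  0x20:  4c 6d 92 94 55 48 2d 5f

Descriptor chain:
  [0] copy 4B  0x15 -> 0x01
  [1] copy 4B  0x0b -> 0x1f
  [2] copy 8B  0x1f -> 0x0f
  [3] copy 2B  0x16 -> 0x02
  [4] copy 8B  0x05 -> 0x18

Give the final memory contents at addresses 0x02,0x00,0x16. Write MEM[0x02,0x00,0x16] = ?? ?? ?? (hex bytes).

[0] 0x15->0x01 len=4 : 0e 3c 3f fa
[1] 0x0b->0x1f len=4 : 69 28 50 07
[2] 0x1f->0x0f len=8 : 69 28 50 07 94 55 48 2d
[3] 0x16->0x02 len=2 : 2d 3f
[4] 0x05->0x18 len=8 : 2e 5a f0 6a fc df 69 28
query mem[0x02]=0x2d, mem[0x00]=0x1e, mem[0x16]=0x2d

MEM[0x02,0x00,0x16] = 2d 1e 2d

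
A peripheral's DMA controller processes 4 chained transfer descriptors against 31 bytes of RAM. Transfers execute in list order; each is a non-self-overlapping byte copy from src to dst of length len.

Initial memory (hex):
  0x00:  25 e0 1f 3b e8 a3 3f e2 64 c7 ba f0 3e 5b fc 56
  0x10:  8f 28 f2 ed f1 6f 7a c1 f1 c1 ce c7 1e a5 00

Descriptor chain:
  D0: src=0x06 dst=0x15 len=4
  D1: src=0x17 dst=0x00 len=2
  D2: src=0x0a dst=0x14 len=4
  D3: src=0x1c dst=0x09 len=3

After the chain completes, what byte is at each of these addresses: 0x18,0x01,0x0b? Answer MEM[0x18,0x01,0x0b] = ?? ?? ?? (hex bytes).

[0] 0x06->0x15 len=4 : 3f e2 64 c7
[1] 0x17->0x00 len=2 : 64 c7
[2] 0x0a->0x14 len=4 : ba f0 3e 5b
[3] 0x1c->0x09 len=3 : 1e a5 00
query mem[0x18]=0xc7, mem[0x01]=0xc7, mem[0x0b]=0x00

MEM[0x18,0x01,0x0b] = c7 c7 00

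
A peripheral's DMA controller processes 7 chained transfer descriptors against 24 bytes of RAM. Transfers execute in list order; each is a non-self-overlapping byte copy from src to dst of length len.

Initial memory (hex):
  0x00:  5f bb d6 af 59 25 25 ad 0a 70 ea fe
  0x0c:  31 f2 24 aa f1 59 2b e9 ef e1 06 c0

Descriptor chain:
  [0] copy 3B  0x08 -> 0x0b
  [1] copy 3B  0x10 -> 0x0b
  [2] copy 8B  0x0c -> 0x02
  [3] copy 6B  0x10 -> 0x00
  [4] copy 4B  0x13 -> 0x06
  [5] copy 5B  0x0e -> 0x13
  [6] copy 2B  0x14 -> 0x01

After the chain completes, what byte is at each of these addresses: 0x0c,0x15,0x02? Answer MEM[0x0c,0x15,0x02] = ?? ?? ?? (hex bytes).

MEM[0x0c,0x15,0x02] = 59 f1 f1

D0: mem[0x0b..0x0d] <- [0a 70 ea]
D1: mem[0x0b..0x0d] <- [f1 59 2b]
D2: mem[0x02..0x09] <- [59 2b 24 aa f1 59 2b e9]
D3: mem[0x00..0x05] <- [f1 59 2b e9 ef e1]
D4: mem[0x06..0x09] <- [e9 ef e1 06]
D5: mem[0x13..0x17] <- [24 aa f1 59 2b]
D6: mem[0x01..0x02] <- [aa f1]
query mem[0x0c]=0x59, mem[0x15]=0xf1, mem[0x02]=0xf1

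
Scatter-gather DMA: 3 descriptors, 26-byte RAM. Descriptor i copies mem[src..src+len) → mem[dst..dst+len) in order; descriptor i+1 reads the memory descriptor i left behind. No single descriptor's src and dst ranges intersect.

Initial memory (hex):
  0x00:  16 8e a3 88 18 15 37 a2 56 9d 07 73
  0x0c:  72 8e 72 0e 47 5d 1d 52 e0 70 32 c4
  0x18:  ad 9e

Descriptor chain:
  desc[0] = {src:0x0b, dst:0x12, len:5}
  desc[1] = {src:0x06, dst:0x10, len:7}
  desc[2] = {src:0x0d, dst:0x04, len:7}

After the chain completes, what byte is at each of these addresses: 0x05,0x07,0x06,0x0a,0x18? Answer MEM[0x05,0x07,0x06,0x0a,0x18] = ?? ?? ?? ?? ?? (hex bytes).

  after D0: wrote 5B at 0x12 = 73728e720e
  after D1: wrote 7B at 0x10 = 37a2569d077372
  after D2: wrote 7B at 0x04 = 8e720e37a2569d
query mem[0x05]=0x72, mem[0x07]=0x37, mem[0x06]=0x0e, mem[0x0a]=0x9d, mem[0x18]=0xad

MEM[0x05,0x07,0x06,0x0a,0x18] = 72 37 0e 9d ad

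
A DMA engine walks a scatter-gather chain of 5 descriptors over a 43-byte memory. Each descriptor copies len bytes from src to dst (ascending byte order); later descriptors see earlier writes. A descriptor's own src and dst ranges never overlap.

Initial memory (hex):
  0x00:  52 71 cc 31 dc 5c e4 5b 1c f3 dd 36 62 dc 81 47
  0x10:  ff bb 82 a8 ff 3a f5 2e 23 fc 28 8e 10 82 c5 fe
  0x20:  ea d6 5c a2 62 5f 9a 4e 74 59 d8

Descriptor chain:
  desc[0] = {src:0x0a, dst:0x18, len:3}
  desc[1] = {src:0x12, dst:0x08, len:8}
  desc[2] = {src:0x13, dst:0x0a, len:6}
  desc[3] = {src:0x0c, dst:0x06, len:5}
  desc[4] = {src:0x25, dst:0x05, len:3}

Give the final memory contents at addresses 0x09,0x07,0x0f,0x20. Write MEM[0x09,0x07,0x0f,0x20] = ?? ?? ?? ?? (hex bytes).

  after D0: wrote 3B at 0x18 = dd3662
  after D1: wrote 8B at 0x08 = 82a8ff3af52edd36
  after D2: wrote 6B at 0x0a = a8ff3af52edd
  after D3: wrote 5B at 0x06 = 3af52eddff
  after D4: wrote 3B at 0x05 = 5f9a4e
query mem[0x09]=0xdd, mem[0x07]=0x4e, mem[0x0f]=0xdd, mem[0x20]=0xea

MEM[0x09,0x07,0x0f,0x20] = dd 4e dd ea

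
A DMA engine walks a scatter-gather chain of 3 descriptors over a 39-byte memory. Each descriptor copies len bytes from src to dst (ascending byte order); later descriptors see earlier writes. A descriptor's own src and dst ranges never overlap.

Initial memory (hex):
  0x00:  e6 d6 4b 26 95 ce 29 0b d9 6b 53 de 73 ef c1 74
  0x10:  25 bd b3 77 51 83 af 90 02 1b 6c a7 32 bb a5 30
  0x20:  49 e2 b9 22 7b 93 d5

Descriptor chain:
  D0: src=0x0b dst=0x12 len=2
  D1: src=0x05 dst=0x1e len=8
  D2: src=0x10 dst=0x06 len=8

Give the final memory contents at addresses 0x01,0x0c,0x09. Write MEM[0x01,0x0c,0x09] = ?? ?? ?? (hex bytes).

#0 dst[0x12+2] := {0xde,0x73}
#1 dst[0x1e+8] := {0xce,0x29,0x0b,0xd9,0x6b,0x53,0xde,0x73}
#2 dst[0x06+8] := {0x25,0xbd,0xde,0x73,0x51,0x83,0xaf,0x90}
query mem[0x01]=0xd6, mem[0x0c]=0xaf, mem[0x09]=0x73

MEM[0x01,0x0c,0x09] = d6 af 73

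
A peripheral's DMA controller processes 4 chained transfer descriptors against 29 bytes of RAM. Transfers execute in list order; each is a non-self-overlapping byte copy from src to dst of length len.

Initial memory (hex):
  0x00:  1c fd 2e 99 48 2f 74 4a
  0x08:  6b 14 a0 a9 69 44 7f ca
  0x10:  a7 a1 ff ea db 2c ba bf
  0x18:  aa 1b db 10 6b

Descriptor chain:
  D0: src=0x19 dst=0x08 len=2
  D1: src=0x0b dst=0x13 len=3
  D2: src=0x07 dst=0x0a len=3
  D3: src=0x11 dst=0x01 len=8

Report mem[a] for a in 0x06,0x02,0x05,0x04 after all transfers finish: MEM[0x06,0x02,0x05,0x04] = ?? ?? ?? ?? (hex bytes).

MEM[0x06,0x02,0x05,0x04] = ba ff 44 69

  after D0: wrote 2B at 0x08 = 1bdb
  after D1: wrote 3B at 0x13 = a96944
  after D2: wrote 3B at 0x0a = 4a1bdb
  after D3: wrote 8B at 0x01 = a1ffa96944babfaa
query mem[0x06]=0xba, mem[0x02]=0xff, mem[0x05]=0x44, mem[0x04]=0x69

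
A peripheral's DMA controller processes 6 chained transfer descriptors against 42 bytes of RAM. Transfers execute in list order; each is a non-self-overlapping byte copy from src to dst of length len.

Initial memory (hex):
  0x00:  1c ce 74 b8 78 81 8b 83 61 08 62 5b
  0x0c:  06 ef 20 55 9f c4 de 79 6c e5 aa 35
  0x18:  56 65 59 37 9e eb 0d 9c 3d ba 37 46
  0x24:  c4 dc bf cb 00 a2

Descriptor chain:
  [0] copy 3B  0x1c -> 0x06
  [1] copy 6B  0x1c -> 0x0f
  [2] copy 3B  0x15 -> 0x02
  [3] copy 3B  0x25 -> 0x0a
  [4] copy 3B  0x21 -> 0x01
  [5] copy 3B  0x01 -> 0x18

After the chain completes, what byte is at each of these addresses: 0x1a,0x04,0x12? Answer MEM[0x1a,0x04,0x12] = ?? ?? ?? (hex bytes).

D0: mem[0x06..0x08] <- [9e eb 0d]
D1: mem[0x0f..0x14] <- [9e eb 0d 9c 3d ba]
D2: mem[0x02..0x04] <- [e5 aa 35]
D3: mem[0x0a..0x0c] <- [dc bf cb]
D4: mem[0x01..0x03] <- [ba 37 46]
D5: mem[0x18..0x1a] <- [ba 37 46]
query mem[0x1a]=0x46, mem[0x04]=0x35, mem[0x12]=0x9c

MEM[0x1a,0x04,0x12] = 46 35 9c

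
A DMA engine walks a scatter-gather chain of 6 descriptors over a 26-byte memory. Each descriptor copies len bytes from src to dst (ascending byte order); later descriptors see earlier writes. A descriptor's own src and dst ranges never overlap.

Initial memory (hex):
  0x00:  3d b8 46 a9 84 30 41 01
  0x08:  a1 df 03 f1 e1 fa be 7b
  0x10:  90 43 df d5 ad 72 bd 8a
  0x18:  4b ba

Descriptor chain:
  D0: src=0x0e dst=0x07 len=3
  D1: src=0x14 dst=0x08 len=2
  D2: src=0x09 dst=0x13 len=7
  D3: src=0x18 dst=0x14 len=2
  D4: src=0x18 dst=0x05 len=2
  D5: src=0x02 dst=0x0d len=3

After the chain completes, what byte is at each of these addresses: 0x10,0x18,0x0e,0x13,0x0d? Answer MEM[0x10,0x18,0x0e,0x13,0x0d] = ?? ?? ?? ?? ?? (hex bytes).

  after D0: wrote 3B at 0x07 = be7b90
  after D1: wrote 2B at 0x08 = ad72
  after D2: wrote 7B at 0x13 = 7203f1e1fabe7b
  after D3: wrote 2B at 0x14 = be7b
  after D4: wrote 2B at 0x05 = be7b
  after D5: wrote 3B at 0x0d = 46a984
query mem[0x10]=0x90, mem[0x18]=0xbe, mem[0x0e]=0xa9, mem[0x13]=0x72, mem[0x0d]=0x46

MEM[0x10,0x18,0x0e,0x13,0x0d] = 90 be a9 72 46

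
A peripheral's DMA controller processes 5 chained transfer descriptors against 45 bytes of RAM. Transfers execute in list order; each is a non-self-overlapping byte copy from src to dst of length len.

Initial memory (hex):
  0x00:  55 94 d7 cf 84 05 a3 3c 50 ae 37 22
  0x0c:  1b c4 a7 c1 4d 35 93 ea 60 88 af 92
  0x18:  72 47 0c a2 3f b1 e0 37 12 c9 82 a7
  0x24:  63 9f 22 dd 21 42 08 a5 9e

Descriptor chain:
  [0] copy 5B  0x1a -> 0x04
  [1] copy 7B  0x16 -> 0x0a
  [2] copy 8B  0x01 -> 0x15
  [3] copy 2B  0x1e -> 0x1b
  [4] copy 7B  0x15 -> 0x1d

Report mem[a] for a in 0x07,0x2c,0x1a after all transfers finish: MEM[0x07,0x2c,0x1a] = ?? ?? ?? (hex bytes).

  after D0: wrote 5B at 0x04 = 0ca23fb1e0
  after D1: wrote 7B at 0x0a = af9272470ca23f
  after D2: wrote 8B at 0x15 = 94d7cf0ca23fb1e0
  after D3: wrote 2B at 0x1b = e037
  after D4: wrote 7B at 0x1d = 94d7cf0ca23fe0
query mem[0x07]=0xb1, mem[0x2c]=0x9e, mem[0x1a]=0x3f

MEM[0x07,0x2c,0x1a] = b1 9e 3f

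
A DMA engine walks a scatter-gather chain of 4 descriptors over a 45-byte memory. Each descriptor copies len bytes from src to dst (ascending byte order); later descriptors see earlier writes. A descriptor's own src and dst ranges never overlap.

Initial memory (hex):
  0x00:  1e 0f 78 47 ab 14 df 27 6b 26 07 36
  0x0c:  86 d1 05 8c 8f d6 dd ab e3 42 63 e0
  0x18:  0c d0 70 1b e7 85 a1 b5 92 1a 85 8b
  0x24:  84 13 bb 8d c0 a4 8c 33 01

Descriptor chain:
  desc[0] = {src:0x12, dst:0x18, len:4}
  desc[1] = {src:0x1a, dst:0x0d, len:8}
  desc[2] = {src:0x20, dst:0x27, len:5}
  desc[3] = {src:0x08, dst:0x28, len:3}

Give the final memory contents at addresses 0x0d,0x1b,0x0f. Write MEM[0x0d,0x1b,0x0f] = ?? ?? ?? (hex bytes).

MEM[0x0d,0x1b,0x0f] = e3 42 e7

[0] 0x12->0x18 len=4 : dd ab e3 42
[1] 0x1a->0x0d len=8 : e3 42 e7 85 a1 b5 92 1a
[2] 0x20->0x27 len=5 : 92 1a 85 8b 84
[3] 0x08->0x28 len=3 : 6b 26 07
query mem[0x0d]=0xe3, mem[0x1b]=0x42, mem[0x0f]=0xe7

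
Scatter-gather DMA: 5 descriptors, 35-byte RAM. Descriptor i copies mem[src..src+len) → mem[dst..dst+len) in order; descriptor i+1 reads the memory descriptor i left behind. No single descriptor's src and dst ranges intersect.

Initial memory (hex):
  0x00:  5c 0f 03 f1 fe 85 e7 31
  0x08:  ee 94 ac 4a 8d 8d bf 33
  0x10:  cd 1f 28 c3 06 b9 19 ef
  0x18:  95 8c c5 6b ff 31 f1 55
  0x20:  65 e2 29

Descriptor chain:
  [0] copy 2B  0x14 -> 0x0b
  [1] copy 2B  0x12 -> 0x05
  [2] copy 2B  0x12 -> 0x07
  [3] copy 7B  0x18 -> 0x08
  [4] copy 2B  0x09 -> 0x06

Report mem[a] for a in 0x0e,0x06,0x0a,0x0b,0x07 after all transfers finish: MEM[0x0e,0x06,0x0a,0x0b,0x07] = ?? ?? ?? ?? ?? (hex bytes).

MEM[0x0e,0x06,0x0a,0x0b,0x07] = f1 8c c5 6b c5

#0 dst[0x0b+2] := {0x06,0xb9}
#1 dst[0x05+2] := {0x28,0xc3}
#2 dst[0x07+2] := {0x28,0xc3}
#3 dst[0x08+7] := {0x95,0x8c,0xc5,0x6b,0xff,0x31,0xf1}
#4 dst[0x06+2] := {0x8c,0xc5}
query mem[0x0e]=0xf1, mem[0x06]=0x8c, mem[0x0a]=0xc5, mem[0x0b]=0x6b, mem[0x07]=0xc5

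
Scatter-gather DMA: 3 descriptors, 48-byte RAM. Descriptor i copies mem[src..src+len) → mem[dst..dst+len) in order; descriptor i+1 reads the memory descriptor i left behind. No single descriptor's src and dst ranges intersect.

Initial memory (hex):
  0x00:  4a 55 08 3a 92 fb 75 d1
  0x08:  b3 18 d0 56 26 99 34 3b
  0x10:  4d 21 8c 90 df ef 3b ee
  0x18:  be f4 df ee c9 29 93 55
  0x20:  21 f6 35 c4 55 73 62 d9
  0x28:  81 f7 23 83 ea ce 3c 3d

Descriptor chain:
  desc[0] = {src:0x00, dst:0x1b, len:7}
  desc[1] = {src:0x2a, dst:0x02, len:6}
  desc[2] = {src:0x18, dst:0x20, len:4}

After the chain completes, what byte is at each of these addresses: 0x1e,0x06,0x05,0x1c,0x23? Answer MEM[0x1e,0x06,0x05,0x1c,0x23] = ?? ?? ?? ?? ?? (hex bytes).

MEM[0x1e,0x06,0x05,0x1c,0x23] = 3a 3c ce 55 4a

D0: mem[0x1b..0x21] <- [4a 55 08 3a 92 fb 75]
D1: mem[0x02..0x07] <- [23 83 ea ce 3c 3d]
D2: mem[0x20..0x23] <- [be f4 df 4a]
query mem[0x1e]=0x3a, mem[0x06]=0x3c, mem[0x05]=0xce, mem[0x1c]=0x55, mem[0x23]=0x4a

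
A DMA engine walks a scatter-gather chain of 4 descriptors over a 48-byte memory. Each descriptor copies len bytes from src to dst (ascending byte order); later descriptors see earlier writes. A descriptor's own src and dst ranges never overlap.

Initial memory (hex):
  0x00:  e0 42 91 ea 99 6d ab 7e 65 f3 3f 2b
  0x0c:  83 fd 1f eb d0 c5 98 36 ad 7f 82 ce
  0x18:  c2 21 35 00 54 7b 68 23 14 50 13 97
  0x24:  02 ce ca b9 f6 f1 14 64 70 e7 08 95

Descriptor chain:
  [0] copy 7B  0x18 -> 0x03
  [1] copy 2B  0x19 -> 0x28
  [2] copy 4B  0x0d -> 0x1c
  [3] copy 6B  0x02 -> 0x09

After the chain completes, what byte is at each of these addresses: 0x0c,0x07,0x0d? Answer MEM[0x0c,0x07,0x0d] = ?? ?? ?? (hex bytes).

#0 dst[0x03+7] := {0xc2,0x21,0x35,0x00,0x54,0x7b,0x68}
#1 dst[0x28+2] := {0x21,0x35}
#2 dst[0x1c+4] := {0xfd,0x1f,0xeb,0xd0}
#3 dst[0x09+6] := {0x91,0xc2,0x21,0x35,0x00,0x54}
query mem[0x0c]=0x35, mem[0x07]=0x54, mem[0x0d]=0x00

MEM[0x0c,0x07,0x0d] = 35 54 00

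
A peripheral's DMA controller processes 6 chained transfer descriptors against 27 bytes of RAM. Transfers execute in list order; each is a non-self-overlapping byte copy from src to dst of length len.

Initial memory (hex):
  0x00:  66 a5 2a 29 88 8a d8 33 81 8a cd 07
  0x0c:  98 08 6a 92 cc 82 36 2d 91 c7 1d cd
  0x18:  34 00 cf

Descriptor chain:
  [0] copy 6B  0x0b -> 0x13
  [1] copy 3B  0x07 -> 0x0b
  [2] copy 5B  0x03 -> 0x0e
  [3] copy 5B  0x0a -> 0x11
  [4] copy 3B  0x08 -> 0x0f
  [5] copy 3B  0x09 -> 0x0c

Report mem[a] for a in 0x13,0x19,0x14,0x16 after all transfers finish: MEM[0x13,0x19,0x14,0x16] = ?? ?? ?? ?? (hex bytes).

MEM[0x13,0x19,0x14,0x16] = 81 00 8a 6a

[0] 0x0b->0x13 len=6 : 07 98 08 6a 92 cc
[1] 0x07->0x0b len=3 : 33 81 8a
[2] 0x03->0x0e len=5 : 29 88 8a d8 33
[3] 0x0a->0x11 len=5 : cd 33 81 8a 29
[4] 0x08->0x0f len=3 : 81 8a cd
[5] 0x09->0x0c len=3 : 8a cd 33
query mem[0x13]=0x81, mem[0x19]=0x00, mem[0x14]=0x8a, mem[0x16]=0x6a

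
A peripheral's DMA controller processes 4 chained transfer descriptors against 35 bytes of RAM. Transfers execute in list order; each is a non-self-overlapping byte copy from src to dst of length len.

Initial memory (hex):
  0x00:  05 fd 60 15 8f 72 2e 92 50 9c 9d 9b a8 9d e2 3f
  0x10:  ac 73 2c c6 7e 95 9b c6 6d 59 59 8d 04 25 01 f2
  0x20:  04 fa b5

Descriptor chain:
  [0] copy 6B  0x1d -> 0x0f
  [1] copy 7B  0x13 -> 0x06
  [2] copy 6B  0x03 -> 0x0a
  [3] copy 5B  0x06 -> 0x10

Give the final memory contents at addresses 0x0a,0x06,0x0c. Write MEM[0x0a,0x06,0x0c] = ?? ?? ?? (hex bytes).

[0] 0x1d->0x0f len=6 : 25 01 f2 04 fa b5
[1] 0x13->0x06 len=7 : fa b5 95 9b c6 6d 59
[2] 0x03->0x0a len=6 : 15 8f 72 fa b5 95
[3] 0x06->0x10 len=5 : fa b5 95 9b 15
query mem[0x0a]=0x15, mem[0x06]=0xfa, mem[0x0c]=0x72

MEM[0x0a,0x06,0x0c] = 15 fa 72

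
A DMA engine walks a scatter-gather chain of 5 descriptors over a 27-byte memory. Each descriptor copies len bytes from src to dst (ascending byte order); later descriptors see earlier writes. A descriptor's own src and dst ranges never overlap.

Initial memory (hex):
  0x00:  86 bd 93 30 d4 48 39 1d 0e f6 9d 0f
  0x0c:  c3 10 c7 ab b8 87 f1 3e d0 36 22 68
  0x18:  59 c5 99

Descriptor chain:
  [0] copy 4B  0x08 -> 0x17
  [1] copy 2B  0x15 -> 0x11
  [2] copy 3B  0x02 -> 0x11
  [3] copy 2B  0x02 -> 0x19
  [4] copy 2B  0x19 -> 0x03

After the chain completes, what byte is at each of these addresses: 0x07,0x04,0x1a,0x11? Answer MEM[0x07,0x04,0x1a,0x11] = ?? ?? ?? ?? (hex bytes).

MEM[0x07,0x04,0x1a,0x11] = 1d 30 30 93

#0 dst[0x17+4] := {0x0e,0xf6,0x9d,0x0f}
#1 dst[0x11+2] := {0x36,0x22}
#2 dst[0x11+3] := {0x93,0x30,0xd4}
#3 dst[0x19+2] := {0x93,0x30}
#4 dst[0x03+2] := {0x93,0x30}
query mem[0x07]=0x1d, mem[0x04]=0x30, mem[0x1a]=0x30, mem[0x11]=0x93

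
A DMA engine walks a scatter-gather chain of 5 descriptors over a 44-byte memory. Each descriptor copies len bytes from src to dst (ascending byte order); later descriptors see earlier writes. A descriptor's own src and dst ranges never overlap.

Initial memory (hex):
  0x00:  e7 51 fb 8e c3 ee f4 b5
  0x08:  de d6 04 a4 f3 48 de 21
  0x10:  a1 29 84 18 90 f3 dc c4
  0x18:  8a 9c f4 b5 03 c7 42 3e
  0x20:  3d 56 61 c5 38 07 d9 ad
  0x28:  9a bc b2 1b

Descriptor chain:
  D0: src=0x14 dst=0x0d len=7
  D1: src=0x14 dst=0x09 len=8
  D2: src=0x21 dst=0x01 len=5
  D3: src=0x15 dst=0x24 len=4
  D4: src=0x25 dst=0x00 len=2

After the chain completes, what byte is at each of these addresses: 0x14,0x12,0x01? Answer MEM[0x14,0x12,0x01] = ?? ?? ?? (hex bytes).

[0] 0x14->0x0d len=7 : 90 f3 dc c4 8a 9c f4
[1] 0x14->0x09 len=8 : 90 f3 dc c4 8a 9c f4 b5
[2] 0x21->0x01 len=5 : 56 61 c5 38 07
[3] 0x15->0x24 len=4 : f3 dc c4 8a
[4] 0x25->0x00 len=2 : dc c4
query mem[0x14]=0x90, mem[0x12]=0x9c, mem[0x01]=0xc4

MEM[0x14,0x12,0x01] = 90 9c c4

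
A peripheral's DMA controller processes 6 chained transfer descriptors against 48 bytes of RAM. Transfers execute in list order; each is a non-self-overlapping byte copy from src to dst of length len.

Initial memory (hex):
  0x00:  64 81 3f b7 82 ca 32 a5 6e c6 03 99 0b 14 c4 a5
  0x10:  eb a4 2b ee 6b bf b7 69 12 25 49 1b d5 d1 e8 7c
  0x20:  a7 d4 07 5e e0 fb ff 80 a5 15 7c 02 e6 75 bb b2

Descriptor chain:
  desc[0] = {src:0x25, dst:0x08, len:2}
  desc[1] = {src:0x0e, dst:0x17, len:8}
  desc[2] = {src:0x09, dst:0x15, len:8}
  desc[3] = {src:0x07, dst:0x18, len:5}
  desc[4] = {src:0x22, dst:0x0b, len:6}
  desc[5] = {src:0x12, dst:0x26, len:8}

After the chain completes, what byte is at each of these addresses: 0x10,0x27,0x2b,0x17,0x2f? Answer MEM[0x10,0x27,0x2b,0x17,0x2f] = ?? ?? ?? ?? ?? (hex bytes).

[0] 0x25->0x08 len=2 : fb ff
[1] 0x0e->0x17 len=8 : c4 a5 eb a4 2b ee 6b bf
[2] 0x09->0x15 len=8 : ff 03 99 0b 14 c4 a5 eb
[3] 0x07->0x18 len=5 : a5 fb ff 03 99
[4] 0x22->0x0b len=6 : 07 5e e0 fb ff 80
[5] 0x12->0x26 len=8 : 2b ee 6b ff 03 99 a5 fb
query mem[0x10]=0x80, mem[0x27]=0xee, mem[0x2b]=0x99, mem[0x17]=0x99, mem[0x2f]=0xb2

MEM[0x10,0x27,0x2b,0x17,0x2f] = 80 ee 99 99 b2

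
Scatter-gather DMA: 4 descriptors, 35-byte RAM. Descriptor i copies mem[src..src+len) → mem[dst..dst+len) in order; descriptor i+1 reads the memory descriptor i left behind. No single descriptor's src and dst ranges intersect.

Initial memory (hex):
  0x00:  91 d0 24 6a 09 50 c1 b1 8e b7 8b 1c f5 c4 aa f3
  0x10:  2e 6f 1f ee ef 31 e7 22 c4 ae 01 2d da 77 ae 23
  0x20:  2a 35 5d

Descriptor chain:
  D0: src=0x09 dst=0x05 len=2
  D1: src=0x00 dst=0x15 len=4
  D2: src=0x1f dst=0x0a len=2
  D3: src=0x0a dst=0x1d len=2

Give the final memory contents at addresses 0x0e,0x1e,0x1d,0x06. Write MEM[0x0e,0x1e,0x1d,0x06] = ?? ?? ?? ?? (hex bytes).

D0: mem[0x05..0x06] <- [b7 8b]
D1: mem[0x15..0x18] <- [91 d0 24 6a]
D2: mem[0x0a..0x0b] <- [23 2a]
D3: mem[0x1d..0x1e] <- [23 2a]
query mem[0x0e]=0xaa, mem[0x1e]=0x2a, mem[0x1d]=0x23, mem[0x06]=0x8b

MEM[0x0e,0x1e,0x1d,0x06] = aa 2a 23 8b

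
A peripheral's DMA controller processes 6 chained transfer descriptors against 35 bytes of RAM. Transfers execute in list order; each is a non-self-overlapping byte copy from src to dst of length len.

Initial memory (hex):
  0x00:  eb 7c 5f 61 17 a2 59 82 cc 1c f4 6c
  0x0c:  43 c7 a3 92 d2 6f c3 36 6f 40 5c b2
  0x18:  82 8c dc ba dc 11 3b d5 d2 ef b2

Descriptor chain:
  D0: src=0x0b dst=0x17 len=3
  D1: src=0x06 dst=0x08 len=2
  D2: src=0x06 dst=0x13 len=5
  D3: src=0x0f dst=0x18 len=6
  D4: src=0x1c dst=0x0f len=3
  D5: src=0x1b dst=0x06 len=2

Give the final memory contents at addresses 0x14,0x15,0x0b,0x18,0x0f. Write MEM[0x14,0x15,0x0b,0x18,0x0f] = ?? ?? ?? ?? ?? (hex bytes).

MEM[0x14,0x15,0x0b,0x18,0x0f] = 82 59 6c 92 59

  after D0: wrote 3B at 0x17 = 6c43c7
  after D1: wrote 2B at 0x08 = 5982
  after D2: wrote 5B at 0x13 = 59825982f4
  after D3: wrote 6B at 0x18 = 92d26fc35982
  after D4: wrote 3B at 0x0f = 59823b
  after D5: wrote 2B at 0x06 = c359
query mem[0x14]=0x82, mem[0x15]=0x59, mem[0x0b]=0x6c, mem[0x18]=0x92, mem[0x0f]=0x59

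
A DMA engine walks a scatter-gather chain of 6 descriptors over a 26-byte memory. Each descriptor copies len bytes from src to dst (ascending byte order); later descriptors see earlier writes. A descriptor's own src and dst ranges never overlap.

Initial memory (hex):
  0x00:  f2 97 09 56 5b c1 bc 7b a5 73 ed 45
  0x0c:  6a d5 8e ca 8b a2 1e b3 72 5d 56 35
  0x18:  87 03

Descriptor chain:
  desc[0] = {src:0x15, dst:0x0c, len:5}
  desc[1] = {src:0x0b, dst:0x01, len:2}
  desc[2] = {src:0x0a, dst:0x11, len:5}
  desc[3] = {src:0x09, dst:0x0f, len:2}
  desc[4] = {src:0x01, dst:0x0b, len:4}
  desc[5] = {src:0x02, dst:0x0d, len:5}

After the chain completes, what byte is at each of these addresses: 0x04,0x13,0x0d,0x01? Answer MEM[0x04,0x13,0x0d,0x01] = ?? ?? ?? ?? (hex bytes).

  after D0: wrote 5B at 0x0c = 5d56358703
  after D1: wrote 2B at 0x01 = 455d
  after D2: wrote 5B at 0x11 = ed455d5635
  after D3: wrote 2B at 0x0f = 73ed
  after D4: wrote 4B at 0x0b = 455d565b
  after D5: wrote 5B at 0x0d = 5d565bc1bc
query mem[0x04]=0x5b, mem[0x13]=0x5d, mem[0x0d]=0x5d, mem[0x01]=0x45

MEM[0x04,0x13,0x0d,0x01] = 5b 5d 5d 45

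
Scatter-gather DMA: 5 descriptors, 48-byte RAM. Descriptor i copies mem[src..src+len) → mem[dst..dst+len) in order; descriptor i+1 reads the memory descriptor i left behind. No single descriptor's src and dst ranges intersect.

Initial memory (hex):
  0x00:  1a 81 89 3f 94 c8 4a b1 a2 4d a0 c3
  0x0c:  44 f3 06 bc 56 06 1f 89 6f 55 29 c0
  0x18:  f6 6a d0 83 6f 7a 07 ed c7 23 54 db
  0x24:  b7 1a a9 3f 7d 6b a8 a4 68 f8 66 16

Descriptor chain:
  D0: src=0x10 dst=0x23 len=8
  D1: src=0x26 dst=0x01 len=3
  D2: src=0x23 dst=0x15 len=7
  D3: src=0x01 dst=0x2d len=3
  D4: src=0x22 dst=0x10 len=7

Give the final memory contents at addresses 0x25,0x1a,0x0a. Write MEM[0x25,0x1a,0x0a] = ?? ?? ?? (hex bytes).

MEM[0x25,0x1a,0x0a] = 1f 55 a0

  after D0: wrote 8B at 0x23 = 56061f896f5529c0
  after D1: wrote 3B at 0x01 = 896f55
  after D2: wrote 7B at 0x15 = 56061f896f5529
  after D3: wrote 3B at 0x2d = 896f55
  after D4: wrote 7B at 0x10 = 5456061f896f55
query mem[0x25]=0x1f, mem[0x1a]=0x55, mem[0x0a]=0xa0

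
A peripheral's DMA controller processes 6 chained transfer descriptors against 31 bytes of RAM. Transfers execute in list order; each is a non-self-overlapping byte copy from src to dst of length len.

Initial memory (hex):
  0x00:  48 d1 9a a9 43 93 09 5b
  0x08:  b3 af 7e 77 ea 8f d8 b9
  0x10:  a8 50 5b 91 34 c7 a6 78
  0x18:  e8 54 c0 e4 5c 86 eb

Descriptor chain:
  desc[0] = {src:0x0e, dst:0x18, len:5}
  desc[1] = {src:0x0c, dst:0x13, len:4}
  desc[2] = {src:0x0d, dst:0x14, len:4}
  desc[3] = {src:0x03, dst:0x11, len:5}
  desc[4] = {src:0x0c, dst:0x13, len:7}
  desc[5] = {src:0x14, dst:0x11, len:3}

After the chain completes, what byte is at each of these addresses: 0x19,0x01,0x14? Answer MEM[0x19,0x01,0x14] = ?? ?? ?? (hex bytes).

#0 dst[0x18+5] := {0xd8,0xb9,0xa8,0x50,0x5b}
#1 dst[0x13+4] := {0xea,0x8f,0xd8,0xb9}
#2 dst[0x14+4] := {0x8f,0xd8,0xb9,0xa8}
#3 dst[0x11+5] := {0xa9,0x43,0x93,0x09,0x5b}
#4 dst[0x13+7] := {0xea,0x8f,0xd8,0xb9,0xa8,0xa9,0x43}
#5 dst[0x11+3] := {0x8f,0xd8,0xb9}
query mem[0x19]=0x43, mem[0x01]=0xd1, mem[0x14]=0x8f

MEM[0x19,0x01,0x14] = 43 d1 8f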